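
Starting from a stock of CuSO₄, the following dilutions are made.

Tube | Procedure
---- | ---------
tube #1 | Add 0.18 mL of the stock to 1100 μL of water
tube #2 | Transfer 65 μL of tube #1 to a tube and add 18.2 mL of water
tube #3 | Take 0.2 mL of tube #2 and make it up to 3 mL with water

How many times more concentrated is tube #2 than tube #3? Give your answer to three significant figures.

15.0

Step 1: 0.18 mL + 1100 μL = 1.28 mL total → factor 1.28/0.18 = 7.1111
Step 2: 65 μL + 18.2 mL = 18265 μL total → factor 18265/65 = 281
Step 3: 0.2 mL brought to 3 mL → factor 3/0.2 = 15
Dilution factor to tube #2 = 1998.2; to tube #3 = 29973
[tube #2]/[tube #3] = (factor to tube #3)/(factor to tube #2) = 29973/1998.2 = 15.0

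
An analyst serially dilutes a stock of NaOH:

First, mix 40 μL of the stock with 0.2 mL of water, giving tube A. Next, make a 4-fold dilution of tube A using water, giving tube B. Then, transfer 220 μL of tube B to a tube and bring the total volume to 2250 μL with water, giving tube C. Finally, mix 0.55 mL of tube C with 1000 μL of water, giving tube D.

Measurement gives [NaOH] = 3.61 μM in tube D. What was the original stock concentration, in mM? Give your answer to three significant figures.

Step 1: 40 μL + 0.2 mL = 240 μL total → factor 240/40 = 6
Step 2: 4-fold → factor 4
Step 3: 220 μL brought to 2250 μL → factor 2250/220 = 10.227
Step 4: 0.55 mL + 1000 μL = 1.55 mL total → factor 1.55/0.55 = 2.8182
Overall dilution factor = 6 × 4 × 10.227 × 2.8182 = 691.74
Stock = 3.61 μM × 691.74 = 2497 μM = 2.50 mM

2.50 mM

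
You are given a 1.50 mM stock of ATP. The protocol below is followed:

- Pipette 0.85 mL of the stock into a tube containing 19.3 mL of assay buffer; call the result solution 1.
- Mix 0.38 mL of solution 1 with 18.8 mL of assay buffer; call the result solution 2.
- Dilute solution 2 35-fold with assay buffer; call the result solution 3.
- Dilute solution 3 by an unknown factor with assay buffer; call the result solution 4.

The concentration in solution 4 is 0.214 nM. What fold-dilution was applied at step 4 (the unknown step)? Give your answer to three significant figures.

Step 1: 0.85 mL + 19.3 mL = 20.15 mL total → factor 20.15/0.85 = 23.706
Step 2: 0.38 mL + 18.8 mL = 19.18 mL total → factor 19.18/0.38 = 50.474
Step 3: 35-fold → factor 35
Step 4: unknown factor x
Product of known-step factors = 41878
Overall factor = 1.50 mM / (0.214 nM) = 7.0093 × 10^6
x = 7.0093 × 10^6 / 41878 = 167

167-fold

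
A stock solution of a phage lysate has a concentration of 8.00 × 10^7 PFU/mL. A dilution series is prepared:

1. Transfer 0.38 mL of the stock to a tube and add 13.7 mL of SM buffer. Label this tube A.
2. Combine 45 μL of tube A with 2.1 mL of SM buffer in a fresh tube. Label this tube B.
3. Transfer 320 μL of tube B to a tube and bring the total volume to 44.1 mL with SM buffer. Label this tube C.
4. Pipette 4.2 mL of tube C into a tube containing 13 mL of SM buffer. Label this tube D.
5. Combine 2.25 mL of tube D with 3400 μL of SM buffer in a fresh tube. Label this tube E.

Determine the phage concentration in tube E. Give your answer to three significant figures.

Step 1: 0.38 mL + 13.7 mL = 14.08 mL total → factor 14.08/0.38 = 37.053
Step 2: 45 μL + 2.1 mL = 2145 μL total → factor 2145/45 = 47.667
Step 3: 320 μL brought to 44.1 mL → factor 44100/320 = 137.81
Step 4: 4.2 mL + 13 mL = 17.2 mL total → factor 17.2/4.2 = 4.0952
Step 5: 2.25 mL + 3400 μL = 5.65 mL total → factor 5.65/2.25 = 2.5111
Overall dilution factor = 37.053 × 47.667 × 137.81 × 4.0952 × 2.5111 = 2.503 × 10^6
Final = 8.00 × 10^7 PFU/mL / 2.503 × 10^6 = 32.0 PFU/mL

32.0 PFU/mL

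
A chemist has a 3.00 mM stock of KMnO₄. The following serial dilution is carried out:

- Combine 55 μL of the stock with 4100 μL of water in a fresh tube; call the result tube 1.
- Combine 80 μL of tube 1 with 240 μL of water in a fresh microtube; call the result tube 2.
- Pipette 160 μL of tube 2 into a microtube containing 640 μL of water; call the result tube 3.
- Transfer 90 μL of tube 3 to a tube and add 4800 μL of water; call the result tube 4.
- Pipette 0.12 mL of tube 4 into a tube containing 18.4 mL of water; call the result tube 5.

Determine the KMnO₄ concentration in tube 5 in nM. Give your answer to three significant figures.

0.237 nM

Step 1: 55 μL + 4100 μL = 4155 μL total → factor 4155/55 = 75.545
Step 2: 80 μL + 240 μL = 320 μL total → factor 320/80 = 4
Step 3: 160 μL + 640 μL = 800 μL total → factor 800/160 = 5
Step 4: 90 μL + 4800 μL = 4890 μL total → factor 4890/90 = 54.333
Step 5: 0.12 mL + 18.4 mL = 18.52 mL total → factor 18.52/0.12 = 154.33
Overall dilution factor = 75.545 × 4 × 5 × 54.333 × 154.33 = 1.267 × 10^7
Final = 3.00 mM / 1.267 × 10^7 = 2.368 × 10^-7 mM = 0.237 nM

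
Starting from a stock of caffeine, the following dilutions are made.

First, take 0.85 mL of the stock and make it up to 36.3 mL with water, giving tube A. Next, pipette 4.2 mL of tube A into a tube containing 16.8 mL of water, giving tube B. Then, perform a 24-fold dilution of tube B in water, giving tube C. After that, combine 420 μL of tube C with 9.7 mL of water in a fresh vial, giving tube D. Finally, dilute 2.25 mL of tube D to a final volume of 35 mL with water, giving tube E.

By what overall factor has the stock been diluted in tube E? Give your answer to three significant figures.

Step 1: 0.85 mL brought to 36.3 mL → factor 36.3/0.85 = 42.706
Step 2: 4.2 mL + 16.8 mL = 21 mL total → factor 21/4.2 = 5
Step 3: 24-fold → factor 24
Step 4: 420 μL + 9.7 mL = 10120 μL total → factor 10120/420 = 24.095
Step 5: 2.25 mL brought to 35 mL → factor 35/2.25 = 15.556
Overall dilution factor = 42.706 × 5 × 24 × 24.095 × 15.556 = 1.9208 × 10^6

1.92 × 10^6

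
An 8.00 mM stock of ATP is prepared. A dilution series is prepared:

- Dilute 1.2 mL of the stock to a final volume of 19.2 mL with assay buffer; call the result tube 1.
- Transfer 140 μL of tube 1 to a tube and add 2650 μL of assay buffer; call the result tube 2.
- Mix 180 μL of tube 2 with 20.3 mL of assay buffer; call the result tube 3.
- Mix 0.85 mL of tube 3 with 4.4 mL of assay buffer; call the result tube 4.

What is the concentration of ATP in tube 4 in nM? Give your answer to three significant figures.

Step 1: 1.2 mL brought to 19.2 mL → factor 19.2/1.2 = 16
Step 2: 140 μL + 2650 μL = 2790 μL total → factor 2790/140 = 19.929
Step 3: 180 μL + 20.3 mL = 20480 μL total → factor 20480/180 = 113.78
Step 4: 0.85 mL + 4.4 mL = 5.25 mL total → factor 5.25/0.85 = 6.1765
Overall dilution factor = 16 × 19.929 × 113.78 × 6.1765 = 2.2408 × 10^5
Final = 8.00 mM / 2.2408 × 10^5 = 3.570 × 10^-5 mM = 35.7 nM

35.7 nM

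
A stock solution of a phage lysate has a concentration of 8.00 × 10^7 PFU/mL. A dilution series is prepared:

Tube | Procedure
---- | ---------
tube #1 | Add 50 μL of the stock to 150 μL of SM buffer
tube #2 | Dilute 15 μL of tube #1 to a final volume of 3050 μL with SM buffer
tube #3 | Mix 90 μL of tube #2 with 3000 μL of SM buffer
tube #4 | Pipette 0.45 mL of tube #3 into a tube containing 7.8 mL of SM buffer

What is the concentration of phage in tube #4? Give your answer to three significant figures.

Step 1: 50 μL + 150 μL = 200 μL total → factor 200/50 = 4
Step 2: 15 μL brought to 3050 μL → factor 3050/15 = 203.33
Step 3: 90 μL + 3000 μL = 3090 μL total → factor 3090/90 = 34.333
Step 4: 0.45 mL + 7.8 mL = 8.25 mL total → factor 8.25/0.45 = 18.333
Overall dilution factor = 4 × 203.33 × 34.333 × 18.333 = 5.1195 × 10^5
Final = 8.00 × 10^7 PFU/mL / 5.1195 × 10^5 = 156 PFU/mL

156 PFU/mL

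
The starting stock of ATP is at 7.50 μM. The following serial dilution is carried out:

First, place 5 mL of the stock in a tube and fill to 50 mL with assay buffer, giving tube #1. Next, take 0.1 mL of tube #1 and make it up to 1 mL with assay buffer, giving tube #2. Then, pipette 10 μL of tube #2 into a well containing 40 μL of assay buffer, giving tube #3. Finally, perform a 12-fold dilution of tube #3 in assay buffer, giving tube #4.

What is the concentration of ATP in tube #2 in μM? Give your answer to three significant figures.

Step 1: 5 mL brought to 50 mL → factor 50/5 = 10
Step 2: 0.1 mL brought to 1 mL → factor 1/0.1 = 10
Dilution factor through tube #2 = 10 × 10 = 100
[tube #2] = 7.50 μM / 100 = 0.0750 μM

0.0750 μM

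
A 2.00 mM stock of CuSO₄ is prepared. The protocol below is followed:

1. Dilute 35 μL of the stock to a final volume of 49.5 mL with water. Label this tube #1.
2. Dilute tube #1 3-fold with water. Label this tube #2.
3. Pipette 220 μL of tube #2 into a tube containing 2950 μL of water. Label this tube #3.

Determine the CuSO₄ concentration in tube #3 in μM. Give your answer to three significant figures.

0.0327 μM

Step 1: 35 μL brought to 49.5 mL → factor 49500/35 = 1414.3
Step 2: 3-fold → factor 3
Step 3: 220 μL + 2950 μL = 3170 μL total → factor 3170/220 = 14.409
Overall dilution factor = 1414.3 × 3 × 14.409 = 61136
Final = 2.00 mM / 61136 = 3.271 × 10^-5 mM = 0.0327 μM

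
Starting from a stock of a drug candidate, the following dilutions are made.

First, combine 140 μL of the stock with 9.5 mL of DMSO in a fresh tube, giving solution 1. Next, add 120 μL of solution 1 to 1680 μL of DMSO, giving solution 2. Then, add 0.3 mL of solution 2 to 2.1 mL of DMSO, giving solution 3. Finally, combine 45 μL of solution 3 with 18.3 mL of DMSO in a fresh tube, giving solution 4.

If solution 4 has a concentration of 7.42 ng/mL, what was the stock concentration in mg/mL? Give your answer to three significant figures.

25.0 mg/mL

Step 1: 140 μL + 9.5 mL = 9640 μL total → factor 9640/140 = 68.857
Step 2: 120 μL + 1680 μL = 1800 μL total → factor 1800/120 = 15
Step 3: 0.3 mL + 2.1 mL = 2.4 mL total → factor 2.4/0.3 = 8
Step 4: 45 μL + 18.3 mL = 18345 μL total → factor 18345/45 = 407.67
Overall dilution factor = 68.857 × 15 × 8 × 407.67 = 3.3685 × 10^6
Stock = 7.42 ng/mL × 3.3685 × 10^6 = 2.499 × 10^7 ng/mL = 25.0 mg/mL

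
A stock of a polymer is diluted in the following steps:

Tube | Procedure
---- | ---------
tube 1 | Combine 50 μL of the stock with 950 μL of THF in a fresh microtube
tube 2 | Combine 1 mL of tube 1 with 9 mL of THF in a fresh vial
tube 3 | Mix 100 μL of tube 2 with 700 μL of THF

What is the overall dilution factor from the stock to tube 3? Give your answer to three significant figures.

1.60 × 10^3

Step 1: 50 μL + 950 μL = 1000 μL total → factor 1000/50 = 20
Step 2: 1 mL + 9 mL = 10 mL total → factor 10/1 = 10
Step 3: 100 μL + 700 μL = 800 μL total → factor 800/100 = 8
Overall dilution factor = 20 × 10 × 8 = 1600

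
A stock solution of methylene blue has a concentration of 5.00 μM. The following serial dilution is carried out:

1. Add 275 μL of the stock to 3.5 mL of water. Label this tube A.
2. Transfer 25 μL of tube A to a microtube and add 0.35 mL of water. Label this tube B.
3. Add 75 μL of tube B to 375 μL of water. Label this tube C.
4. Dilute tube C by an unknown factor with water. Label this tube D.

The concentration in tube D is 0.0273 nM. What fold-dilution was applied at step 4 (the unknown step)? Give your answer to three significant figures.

148-fold

Step 1: 275 μL + 3.5 mL = 3775 μL total → factor 3775/275 = 13.727
Step 2: 25 μL + 0.35 mL = 375 μL total → factor 375/25 = 15
Step 3: 75 μL + 375 μL = 450 μL total → factor 450/75 = 6
Step 4: unknown factor x
Product of known-step factors = 1235.5
Overall factor = 5.00 μM / (0.0273 nM) = 1.8315 × 10^5
x = 1.8315 × 10^5 / 1235.5 = 148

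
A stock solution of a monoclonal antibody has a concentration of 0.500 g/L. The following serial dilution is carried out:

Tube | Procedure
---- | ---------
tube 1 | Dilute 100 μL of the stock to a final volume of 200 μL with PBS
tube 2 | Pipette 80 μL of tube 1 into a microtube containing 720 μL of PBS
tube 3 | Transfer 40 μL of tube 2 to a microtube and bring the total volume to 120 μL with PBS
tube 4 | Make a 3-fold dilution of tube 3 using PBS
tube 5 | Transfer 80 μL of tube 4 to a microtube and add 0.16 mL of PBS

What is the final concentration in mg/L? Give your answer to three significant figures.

Step 1: 100 μL brought to 200 μL → factor 200/100 = 2
Step 2: 80 μL + 720 μL = 800 μL total → factor 800/80 = 10
Step 3: 40 μL brought to 120 μL → factor 120/40 = 3
Step 4: 3-fold → factor 3
Step 5: 80 μL + 0.16 mL = 240 μL total → factor 240/80 = 3
Overall dilution factor = 2 × 10 × 3 × 3 × 3 = 540
Final = 0.500 g/L / 540 = 0.0009259 g/L = 0.926 mg/L

0.926 mg/L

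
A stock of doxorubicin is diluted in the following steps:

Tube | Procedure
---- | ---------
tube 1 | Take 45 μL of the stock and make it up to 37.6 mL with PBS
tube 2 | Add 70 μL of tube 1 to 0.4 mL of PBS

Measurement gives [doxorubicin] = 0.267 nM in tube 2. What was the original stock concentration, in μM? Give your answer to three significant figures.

Step 1: 45 μL brought to 37.6 mL → factor 37600/45 = 835.56
Step 2: 70 μL + 0.4 mL = 470 μL total → factor 470/70 = 6.7143
Overall dilution factor = 835.56 × 6.7143 = 5610.2
Stock = 0.267 nM × 5610.2 = 1498 nM = 1.50 μM

1.50 μM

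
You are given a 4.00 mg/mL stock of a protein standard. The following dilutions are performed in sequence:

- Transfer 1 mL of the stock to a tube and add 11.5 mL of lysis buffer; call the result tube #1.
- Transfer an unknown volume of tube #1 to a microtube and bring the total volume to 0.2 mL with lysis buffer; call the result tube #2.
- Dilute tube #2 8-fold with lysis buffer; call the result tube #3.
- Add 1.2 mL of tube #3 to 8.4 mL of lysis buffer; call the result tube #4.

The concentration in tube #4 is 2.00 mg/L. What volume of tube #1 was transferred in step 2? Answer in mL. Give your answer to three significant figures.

Step 1: 1 mL + 11.5 mL = 12.5 mL total → factor 12.5/1 = 12.5
Step 2: v brought to 0.2 mL → factor = 0.2 mL/v
Step 3: 8-fold → factor 8
Step 4: 1.2 mL + 8.4 mL = 9.6 mL total → factor 9.6/1.2 = 8
Product of known-step factors = 800
Overall factor = 4.00 mg/mL / (2.00 mg/L) = 2000
Step-2 factor = 2000 / 800 = 2.5
v = 0.2 mL / 2.5 = 0.0800 mL

0.0800 mL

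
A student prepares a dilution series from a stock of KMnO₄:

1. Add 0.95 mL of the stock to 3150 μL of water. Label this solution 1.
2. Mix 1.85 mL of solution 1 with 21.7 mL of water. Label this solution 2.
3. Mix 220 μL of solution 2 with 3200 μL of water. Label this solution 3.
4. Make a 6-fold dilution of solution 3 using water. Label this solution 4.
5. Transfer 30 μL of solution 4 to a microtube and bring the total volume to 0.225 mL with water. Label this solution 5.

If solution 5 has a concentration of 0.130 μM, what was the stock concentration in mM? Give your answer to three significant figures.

Step 1: 0.95 mL + 3150 μL = 4.1 mL total → factor 4.1/0.95 = 4.3158
Step 2: 1.85 mL + 21.7 mL = 23.55 mL total → factor 23.55/1.85 = 12.73
Step 3: 220 μL + 3200 μL = 3420 μL total → factor 3420/220 = 15.545
Step 4: 6-fold → factor 6
Step 5: 30 μL brought to 0.225 mL → factor 225/30 = 7.5
Overall dilution factor = 4.3158 × 12.73 × 15.545 × 6 × 7.5 = 38432
Stock = 0.130 μM × 38432 = 4996 μM = 5.00 mM

5.00 mM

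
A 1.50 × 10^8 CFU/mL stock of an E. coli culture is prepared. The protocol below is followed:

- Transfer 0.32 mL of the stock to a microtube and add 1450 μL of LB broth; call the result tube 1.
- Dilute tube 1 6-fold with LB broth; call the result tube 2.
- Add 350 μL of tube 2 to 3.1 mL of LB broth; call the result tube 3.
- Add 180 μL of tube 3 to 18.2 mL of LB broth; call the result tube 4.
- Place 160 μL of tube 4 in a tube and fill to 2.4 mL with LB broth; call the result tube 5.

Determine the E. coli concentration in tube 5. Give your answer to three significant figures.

Step 1: 0.32 mL + 1450 μL = 1.77 mL total → factor 1.77/0.32 = 5.5312
Step 2: 6-fold → factor 6
Step 3: 350 μL + 3.1 mL = 3450 μL total → factor 3450/350 = 9.8571
Step 4: 180 μL + 18.2 mL = 18380 μL total → factor 18380/180 = 102.11
Step 5: 160 μL brought to 2.4 mL → factor 2400/160 = 15
Overall dilution factor = 5.5312 × 6 × 9.8571 × 102.11 × 15 = 5.0106 × 10^5
Final = 1.50 × 10^8 CFU/mL / 5.0106 × 10^5 = 299 CFU/mL

299 CFU/mL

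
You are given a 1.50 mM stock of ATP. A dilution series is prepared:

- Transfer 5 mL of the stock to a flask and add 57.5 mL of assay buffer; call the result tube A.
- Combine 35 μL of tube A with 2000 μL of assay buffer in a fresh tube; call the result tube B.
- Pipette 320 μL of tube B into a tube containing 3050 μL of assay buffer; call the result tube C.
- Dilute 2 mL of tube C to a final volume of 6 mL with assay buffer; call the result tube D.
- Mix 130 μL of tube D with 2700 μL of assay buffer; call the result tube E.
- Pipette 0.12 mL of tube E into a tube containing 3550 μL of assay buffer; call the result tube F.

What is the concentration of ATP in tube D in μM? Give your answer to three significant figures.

0.0653 μM

Step 1: 5 mL + 57.5 mL = 62.5 mL total → factor 62.5/5 = 12.5
Step 2: 35 μL + 2000 μL = 2035 μL total → factor 2035/35 = 58.143
Step 3: 320 μL + 3050 μL = 3370 μL total → factor 3370/320 = 10.531
Step 4: 2 mL brought to 6 mL → factor 6/2 = 3
Dilution factor through tube D = 12.5 × 58.143 × 10.531 × 3 = 22962
[tube D] = 1.50 mM / 22962 = 6.533 × 10^-5 mM = 0.0653 μM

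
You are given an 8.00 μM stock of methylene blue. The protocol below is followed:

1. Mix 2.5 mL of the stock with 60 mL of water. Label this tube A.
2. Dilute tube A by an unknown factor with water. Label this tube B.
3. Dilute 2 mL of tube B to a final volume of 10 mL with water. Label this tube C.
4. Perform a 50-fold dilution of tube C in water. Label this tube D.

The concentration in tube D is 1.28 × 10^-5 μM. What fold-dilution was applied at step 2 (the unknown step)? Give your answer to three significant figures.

Step 1: 2.5 mL + 60 mL = 62.5 mL total → factor 62.5/2.5 = 25
Step 2: unknown factor x
Step 3: 2 mL brought to 10 mL → factor 10/2 = 5
Step 4: 50-fold → factor 50
Product of known-step factors = 6250
Overall factor = 8.00 μM / (1.28 × 10^-5 μM) = 6.25 × 10^5
x = 6.25 × 10^5 / 6250 = 100

100-fold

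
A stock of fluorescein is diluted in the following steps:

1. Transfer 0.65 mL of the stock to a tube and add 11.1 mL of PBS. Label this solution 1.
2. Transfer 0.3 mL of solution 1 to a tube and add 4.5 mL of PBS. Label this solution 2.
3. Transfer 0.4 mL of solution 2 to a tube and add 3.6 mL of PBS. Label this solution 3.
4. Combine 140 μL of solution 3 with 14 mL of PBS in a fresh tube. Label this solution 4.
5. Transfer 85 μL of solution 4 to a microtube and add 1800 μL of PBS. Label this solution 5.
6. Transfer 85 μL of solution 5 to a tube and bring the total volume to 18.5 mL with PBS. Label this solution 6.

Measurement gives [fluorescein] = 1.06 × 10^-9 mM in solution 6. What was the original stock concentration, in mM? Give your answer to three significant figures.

Step 1: 0.65 mL + 11.1 mL = 11.75 mL total → factor 11.75/0.65 = 18.077
Step 2: 0.3 mL + 4.5 mL = 4.8 mL total → factor 4.8/0.3 = 16
Step 3: 0.4 mL + 3.6 mL = 4 mL total → factor 4/0.4 = 10
Step 4: 140 μL + 14 mL = 14140 μL total → factor 14140/140 = 101
Step 5: 85 μL + 1800 μL = 1885 μL total → factor 1885/85 = 22.176
Step 6: 85 μL brought to 18.5 mL → factor 18500/85 = 217.65
Overall dilution factor = 18.077 × 16 × 10 × 101 × 22.176 × 217.65 = 1.41 × 10^9
Stock = 1.06 × 10^-9 mM × 1.41 × 10^9 = 1.49 mM

1.49 mM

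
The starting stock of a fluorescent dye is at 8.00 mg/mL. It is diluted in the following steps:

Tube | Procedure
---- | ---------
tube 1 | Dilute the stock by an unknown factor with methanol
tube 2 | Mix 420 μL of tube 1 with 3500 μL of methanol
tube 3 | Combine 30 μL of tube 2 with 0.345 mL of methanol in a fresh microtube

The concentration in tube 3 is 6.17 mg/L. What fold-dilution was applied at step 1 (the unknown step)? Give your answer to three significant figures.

Step 1: unknown factor x
Step 2: 420 μL + 3500 μL = 3920 μL total → factor 3920/420 = 9.3333
Step 3: 30 μL + 0.345 mL = 375 μL total → factor 375/30 = 12.5
Product of known-step factors = 116.67
Overall factor = 8.00 mg/mL / (6.17 mg/L) = 1296.6
x = 1296.6 / 116.67 = 11.1

11.1-fold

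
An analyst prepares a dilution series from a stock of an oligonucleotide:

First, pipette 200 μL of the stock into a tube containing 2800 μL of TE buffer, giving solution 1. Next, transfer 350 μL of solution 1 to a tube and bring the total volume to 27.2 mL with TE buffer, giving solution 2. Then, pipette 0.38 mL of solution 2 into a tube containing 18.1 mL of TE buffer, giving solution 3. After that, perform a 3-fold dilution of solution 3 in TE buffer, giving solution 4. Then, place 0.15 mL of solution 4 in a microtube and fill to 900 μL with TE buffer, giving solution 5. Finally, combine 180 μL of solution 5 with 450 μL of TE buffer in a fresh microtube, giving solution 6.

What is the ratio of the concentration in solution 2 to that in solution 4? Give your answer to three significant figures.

Step 1: 200 μL + 2800 μL = 3000 μL total → factor 3000/200 = 15
Step 2: 350 μL brought to 27.2 mL → factor 27200/350 = 77.714
Step 3: 0.38 mL + 18.1 mL = 18.48 mL total → factor 18.48/0.38 = 48.632
Step 4: 3-fold → factor 3
Dilution factor to solution 2 = 1165.7; to solution 4 = 1.7007 × 10^5
[solution 2]/[solution 4] = (factor to solution 4)/(factor to solution 2) = 1.7007 × 10^5/1165.7 = 146

146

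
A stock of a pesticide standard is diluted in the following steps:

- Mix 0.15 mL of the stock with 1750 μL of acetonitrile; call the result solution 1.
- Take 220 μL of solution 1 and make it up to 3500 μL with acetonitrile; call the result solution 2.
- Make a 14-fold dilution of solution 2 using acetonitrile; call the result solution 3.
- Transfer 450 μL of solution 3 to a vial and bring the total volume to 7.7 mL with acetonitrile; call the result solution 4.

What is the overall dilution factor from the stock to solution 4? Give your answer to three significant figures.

4.83 × 10^4

Step 1: 0.15 mL + 1750 μL = 1.9 mL total → factor 1.9/0.15 = 12.667
Step 2: 220 μL brought to 3500 μL → factor 3500/220 = 15.909
Step 3: 14-fold → factor 14
Step 4: 450 μL brought to 7.7 mL → factor 7700/450 = 17.111
Overall dilution factor = 12.667 × 15.909 × 14 × 17.111 = 48274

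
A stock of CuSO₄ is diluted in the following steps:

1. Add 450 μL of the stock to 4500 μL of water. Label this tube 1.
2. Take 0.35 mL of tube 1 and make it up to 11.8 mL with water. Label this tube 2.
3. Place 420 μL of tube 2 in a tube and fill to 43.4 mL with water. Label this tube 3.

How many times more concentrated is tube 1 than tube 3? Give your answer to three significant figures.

Step 1: 450 μL + 4500 μL = 4950 μL total → factor 4950/450 = 11
Step 2: 0.35 mL brought to 11.8 mL → factor 11.8/0.35 = 33.714
Step 3: 420 μL brought to 43.4 mL → factor 43400/420 = 103.33
Dilution factor to tube 1 = 11; to tube 3 = 38322
[tube 1]/[tube 3] = (factor to tube 3)/(factor to tube 1) = 38322/11 = 3.48 × 10^3

3.48 × 10^3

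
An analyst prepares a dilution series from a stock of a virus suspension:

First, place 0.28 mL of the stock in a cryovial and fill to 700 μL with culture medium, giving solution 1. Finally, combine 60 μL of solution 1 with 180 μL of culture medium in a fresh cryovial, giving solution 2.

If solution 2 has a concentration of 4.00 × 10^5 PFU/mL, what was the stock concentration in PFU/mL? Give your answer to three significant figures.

Step 1: 0.28 mL brought to 700 μL → factor 0.7/0.28 = 2.5
Step 2: 60 μL + 180 μL = 240 μL total → factor 240/60 = 4
Overall dilution factor = 2.5 × 4 = 10
Stock = 4.00 × 10^5 PFU/mL × 10 = 4.00 × 10^6 PFU/mL

4.00 × 10^6 PFU/mL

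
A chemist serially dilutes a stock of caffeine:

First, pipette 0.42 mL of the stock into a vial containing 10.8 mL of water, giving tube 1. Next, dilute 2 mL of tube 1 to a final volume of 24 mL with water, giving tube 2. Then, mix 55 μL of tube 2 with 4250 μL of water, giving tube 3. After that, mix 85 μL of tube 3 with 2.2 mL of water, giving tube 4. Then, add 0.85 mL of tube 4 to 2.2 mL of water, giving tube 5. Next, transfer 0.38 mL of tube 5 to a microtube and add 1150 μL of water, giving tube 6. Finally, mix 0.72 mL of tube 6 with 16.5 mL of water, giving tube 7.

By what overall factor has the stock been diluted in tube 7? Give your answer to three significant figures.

Step 1: 0.42 mL + 10.8 mL = 11.22 mL total → factor 11.22/0.42 = 26.714
Step 2: 2 mL brought to 24 mL → factor 24/2 = 12
Step 3: 55 μL + 4250 μL = 4305 μL total → factor 4305/55 = 78.273
Step 4: 85 μL + 2.2 mL = 2285 μL total → factor 2285/85 = 26.882
Step 5: 0.85 mL + 2.2 mL = 3.05 mL total → factor 3.05/0.85 = 3.5882
Step 6: 0.38 mL + 1150 μL = 1.53 mL total → factor 1.53/0.38 = 4.0263
Step 7: 0.72 mL + 16.5 mL = 17.22 mL total → factor 17.22/0.72 = 23.917
Overall dilution factor = 26.714 × 12 × 78.273 × 26.882 × 3.5882 × 4.0263 × 23.917 = 2.3307 × 10^8

2.33 × 10^8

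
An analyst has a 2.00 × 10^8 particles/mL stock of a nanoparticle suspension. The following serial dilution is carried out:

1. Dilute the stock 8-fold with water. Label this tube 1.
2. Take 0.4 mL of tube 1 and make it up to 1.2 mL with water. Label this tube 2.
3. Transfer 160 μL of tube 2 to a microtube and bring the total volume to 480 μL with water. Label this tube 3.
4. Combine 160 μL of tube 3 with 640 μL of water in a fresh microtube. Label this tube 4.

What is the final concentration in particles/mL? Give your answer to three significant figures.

Step 1: 8-fold → factor 8
Step 2: 0.4 mL brought to 1.2 mL → factor 1.2/0.4 = 3
Step 3: 160 μL brought to 480 μL → factor 480/160 = 3
Step 4: 160 μL + 640 μL = 800 μL total → factor 800/160 = 5
Overall dilution factor = 8 × 3 × 3 × 5 = 360
Final = 2.00 × 10^8 particles/mL / 360 = 5.56 × 10^5 particles/mL

5.56 × 10^5 particles/mL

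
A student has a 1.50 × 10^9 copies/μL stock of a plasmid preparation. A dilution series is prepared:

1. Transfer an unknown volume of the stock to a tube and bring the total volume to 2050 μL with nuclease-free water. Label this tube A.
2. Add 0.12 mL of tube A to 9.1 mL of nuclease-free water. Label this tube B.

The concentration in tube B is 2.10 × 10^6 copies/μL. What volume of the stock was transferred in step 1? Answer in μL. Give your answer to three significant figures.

221 μL

Step 1: v brought to 2050 μL → factor = 2050 μL/v
Step 2: 0.12 mL + 9.1 mL = 9.22 mL total → factor 9.22/0.12 = 76.833
Product of known-step factors = 76.833
Overall factor = 1.50 × 10^9 copies/μL / (2.10 × 10^6 copies/μL) = 714.29
Step-1 factor = 714.29 / 76.833 = 9.2966
v = 2050 μL / 9.2966 = 221 μL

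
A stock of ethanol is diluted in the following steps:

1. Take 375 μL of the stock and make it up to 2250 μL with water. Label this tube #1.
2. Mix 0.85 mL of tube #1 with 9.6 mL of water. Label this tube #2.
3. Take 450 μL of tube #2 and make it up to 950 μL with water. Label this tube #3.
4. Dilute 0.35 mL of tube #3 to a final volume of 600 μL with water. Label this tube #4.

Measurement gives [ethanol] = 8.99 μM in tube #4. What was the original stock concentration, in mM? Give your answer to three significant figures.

Step 1: 375 μL brought to 2250 μL → factor 2250/375 = 6
Step 2: 0.85 mL + 9.6 mL = 10.45 mL total → factor 10.45/0.85 = 12.294
Step 3: 450 μL brought to 950 μL → factor 950/450 = 2.1111
Step 4: 0.35 mL brought to 600 μL → factor 0.6/0.35 = 1.7143
Overall dilution factor = 6 × 12.294 × 2.1111 × 1.7143 = 266.96
Stock = 8.99 μM × 266.96 = 2400 μM = 2.40 mM

2.40 mM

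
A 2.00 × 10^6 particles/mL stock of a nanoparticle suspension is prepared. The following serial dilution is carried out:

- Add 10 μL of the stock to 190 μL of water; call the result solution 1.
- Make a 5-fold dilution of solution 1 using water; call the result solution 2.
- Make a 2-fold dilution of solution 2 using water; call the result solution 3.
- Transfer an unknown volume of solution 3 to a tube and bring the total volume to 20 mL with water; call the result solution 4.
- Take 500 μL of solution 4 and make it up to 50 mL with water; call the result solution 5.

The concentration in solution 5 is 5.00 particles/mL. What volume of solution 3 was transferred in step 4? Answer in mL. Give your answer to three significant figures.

1.00 mL

Step 1: 10 μL + 190 μL = 200 μL total → factor 200/10 = 20
Step 2: 5-fold → factor 5
Step 3: 2-fold → factor 2
Step 4: v brought to 20 mL → factor = 20 mL/v
Step 5: 500 μL brought to 50 mL → factor 50000/500 = 100
Product of known-step factors = 20000
Overall factor = 2.00 × 10^6 particles/mL / (5.00 particles/mL) = 4 × 10^5
Step-4 factor = 4 × 10^5 / 20000 = 20
v = 20 mL / 20 = 1.00 mL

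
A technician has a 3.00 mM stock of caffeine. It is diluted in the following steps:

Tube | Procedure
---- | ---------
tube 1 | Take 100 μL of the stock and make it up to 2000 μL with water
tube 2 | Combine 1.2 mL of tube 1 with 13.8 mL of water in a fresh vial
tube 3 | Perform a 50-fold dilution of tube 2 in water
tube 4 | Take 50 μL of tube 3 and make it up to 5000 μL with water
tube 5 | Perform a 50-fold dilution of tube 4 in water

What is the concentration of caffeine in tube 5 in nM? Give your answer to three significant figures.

0.0480 nM

Step 1: 100 μL brought to 2000 μL → factor 2000/100 = 20
Step 2: 1.2 mL + 13.8 mL = 15 mL total → factor 15/1.2 = 12.5
Step 3: 50-fold → factor 50
Step 4: 50 μL brought to 5000 μL → factor 5000/50 = 100
Step 5: 50-fold → factor 50
Overall dilution factor = 20 × 12.5 × 50 × 100 × 50 = 6.25 × 10^7
Final = 3.00 mM / 6.25 × 10^7 = 4.800 × 10^-8 mM = 0.0480 nM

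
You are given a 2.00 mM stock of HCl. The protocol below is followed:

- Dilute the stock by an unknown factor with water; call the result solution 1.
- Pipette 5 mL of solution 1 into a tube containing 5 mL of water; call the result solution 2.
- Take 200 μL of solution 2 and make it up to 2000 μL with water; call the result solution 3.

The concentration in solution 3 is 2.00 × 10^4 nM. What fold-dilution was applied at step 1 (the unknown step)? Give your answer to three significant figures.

Step 1: unknown factor x
Step 2: 5 mL + 5 mL = 10 mL total → factor 10/5 = 2
Step 3: 200 μL brought to 2000 μL → factor 2000/200 = 10
Product of known-step factors = 20
Overall factor = 2.00 mM / (2.00 × 10^4 nM) = 100
x = 100 / 20 = 5.00

5.00-fold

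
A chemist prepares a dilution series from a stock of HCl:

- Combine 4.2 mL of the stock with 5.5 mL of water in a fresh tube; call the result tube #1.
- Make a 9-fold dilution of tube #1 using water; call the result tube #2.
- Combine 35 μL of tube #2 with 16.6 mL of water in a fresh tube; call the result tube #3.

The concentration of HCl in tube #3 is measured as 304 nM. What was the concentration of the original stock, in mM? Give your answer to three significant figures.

Step 1: 4.2 mL + 5.5 mL = 9.7 mL total → factor 9.7/4.2 = 2.3095
Step 2: 9-fold → factor 9
Step 3: 35 μL + 16.6 mL = 16635 μL total → factor 16635/35 = 475.29
Overall dilution factor = 2.3095 × 9 × 475.29 = 9879.2
Stock = 304 nM × 9879.2 = 3.003 × 10^6 nM = 3.00 mM

3.00 mM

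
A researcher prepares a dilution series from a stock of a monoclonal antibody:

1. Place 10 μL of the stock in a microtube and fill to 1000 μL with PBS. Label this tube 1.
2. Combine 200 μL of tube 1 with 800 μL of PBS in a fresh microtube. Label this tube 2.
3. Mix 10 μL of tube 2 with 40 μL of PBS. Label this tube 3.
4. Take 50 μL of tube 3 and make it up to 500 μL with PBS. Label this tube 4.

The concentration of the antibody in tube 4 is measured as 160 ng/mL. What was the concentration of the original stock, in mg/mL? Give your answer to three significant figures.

4.00 mg/mL

Step 1: 10 μL brought to 1000 μL → factor 1000/10 = 100
Step 2: 200 μL + 800 μL = 1000 μL total → factor 1000/200 = 5
Step 3: 10 μL + 40 μL = 50 μL total → factor 50/10 = 5
Step 4: 50 μL brought to 500 μL → factor 500/50 = 10
Overall dilution factor = 100 × 5 × 5 × 10 = 25000
Stock = 160 ng/mL × 25000 = 4.000 × 10^6 ng/mL = 4.00 mg/mL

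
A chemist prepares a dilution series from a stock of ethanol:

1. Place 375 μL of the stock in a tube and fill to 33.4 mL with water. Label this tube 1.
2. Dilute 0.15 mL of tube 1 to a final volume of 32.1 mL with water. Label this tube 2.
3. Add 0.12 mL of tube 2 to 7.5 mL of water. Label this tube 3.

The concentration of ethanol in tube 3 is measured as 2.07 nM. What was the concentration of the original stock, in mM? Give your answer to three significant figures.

Step 1: 375 μL brought to 33.4 mL → factor 33400/375 = 89.067
Step 2: 0.15 mL brought to 32.1 mL → factor 32.1/0.15 = 214
Step 3: 0.12 mL + 7.5 mL = 7.62 mL total → factor 7.62/0.12 = 63.5
Overall dilution factor = 89.067 × 214 × 63.5 = 1.2103 × 10^6
Stock = 2.07 nM × 1.2103 × 10^6 = 2.505 × 10^6 nM = 2.51 mM

2.51 mM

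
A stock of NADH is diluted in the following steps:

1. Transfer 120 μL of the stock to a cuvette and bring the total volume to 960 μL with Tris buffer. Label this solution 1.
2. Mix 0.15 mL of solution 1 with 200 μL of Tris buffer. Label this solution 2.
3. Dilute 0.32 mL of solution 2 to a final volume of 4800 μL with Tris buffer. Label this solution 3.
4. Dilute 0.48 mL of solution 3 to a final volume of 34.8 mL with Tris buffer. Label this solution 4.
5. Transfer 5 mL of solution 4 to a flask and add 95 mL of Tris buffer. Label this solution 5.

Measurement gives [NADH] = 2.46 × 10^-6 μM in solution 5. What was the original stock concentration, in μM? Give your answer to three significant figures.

Step 1: 120 μL brought to 960 μL → factor 960/120 = 8
Step 2: 0.15 mL + 200 μL = 0.35 mL total → factor 0.35/0.15 = 2.3333
Step 3: 0.32 mL brought to 4800 μL → factor 4.8/0.32 = 15
Step 4: 0.48 mL brought to 34.8 mL → factor 34.8/0.48 = 72.5
Step 5: 5 mL + 95 mL = 100 mL total → factor 100/5 = 20
Overall dilution factor = 8 × 2.3333 × 15 × 72.5 × 20 = 4.06 × 10^5
Stock = 2.46 × 10^-6 μM × 4.06 × 10^5 = 0.999 μM

0.999 μM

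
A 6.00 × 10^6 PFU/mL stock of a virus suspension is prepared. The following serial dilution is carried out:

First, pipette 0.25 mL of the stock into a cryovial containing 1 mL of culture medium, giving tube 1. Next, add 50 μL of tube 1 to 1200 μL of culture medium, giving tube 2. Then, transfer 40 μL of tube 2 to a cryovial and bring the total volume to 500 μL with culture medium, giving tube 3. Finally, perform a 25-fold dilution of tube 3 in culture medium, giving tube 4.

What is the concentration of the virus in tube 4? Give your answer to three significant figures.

154 PFU/mL

Step 1: 0.25 mL + 1 mL = 1.25 mL total → factor 1.25/0.25 = 5
Step 2: 50 μL + 1200 μL = 1250 μL total → factor 1250/50 = 25
Step 3: 40 μL brought to 500 μL → factor 500/40 = 12.5
Step 4: 25-fold → factor 25
Overall dilution factor = 5 × 25 × 12.5 × 25 = 39062
Final = 6.00 × 10^6 PFU/mL / 39062 = 154 PFU/mL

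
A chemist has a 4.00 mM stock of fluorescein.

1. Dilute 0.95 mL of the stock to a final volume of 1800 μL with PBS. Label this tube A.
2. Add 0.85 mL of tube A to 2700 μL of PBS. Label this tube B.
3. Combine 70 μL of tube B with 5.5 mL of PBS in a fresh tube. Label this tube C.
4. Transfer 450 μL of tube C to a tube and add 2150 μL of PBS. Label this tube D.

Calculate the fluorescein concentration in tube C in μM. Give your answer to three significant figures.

Step 1: 0.95 mL brought to 1800 μL → factor 1.8/0.95 = 1.8947
Step 2: 0.85 mL + 2700 μL = 3.55 mL total → factor 3.55/0.85 = 4.1765
Step 3: 70 μL + 5.5 mL = 5570 μL total → factor 5570/70 = 79.571
Dilution factor through tube C = 1.8947 × 4.1765 × 79.571 = 629.67
[tube C] = 4.00 mM / 629.67 = 0.006352 mM = 6.35 μM

6.35 μM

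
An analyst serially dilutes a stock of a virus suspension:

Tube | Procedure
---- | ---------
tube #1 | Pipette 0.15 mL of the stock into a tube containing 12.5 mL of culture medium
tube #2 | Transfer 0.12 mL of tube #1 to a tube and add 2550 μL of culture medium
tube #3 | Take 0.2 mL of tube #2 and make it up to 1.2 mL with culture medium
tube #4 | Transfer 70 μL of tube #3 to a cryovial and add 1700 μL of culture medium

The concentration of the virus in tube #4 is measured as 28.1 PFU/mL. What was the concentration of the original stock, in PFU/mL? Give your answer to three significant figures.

Step 1: 0.15 mL + 12.5 mL = 12.65 mL total → factor 12.65/0.15 = 84.333
Step 2: 0.12 mL + 2550 μL = 2.67 mL total → factor 2.67/0.12 = 22.25
Step 3: 0.2 mL brought to 1.2 mL → factor 1.2/0.2 = 6
Step 4: 70 μL + 1700 μL = 1770 μL total → factor 1770/70 = 25.286
Overall dilution factor = 84.333 × 22.25 × 6 × 25.286 = 2.8468 × 10^5
Stock = 28.1 PFU/mL × 2.8468 × 10^5 = 8.00 × 10^6 PFU/mL

8.00 × 10^6 PFU/mL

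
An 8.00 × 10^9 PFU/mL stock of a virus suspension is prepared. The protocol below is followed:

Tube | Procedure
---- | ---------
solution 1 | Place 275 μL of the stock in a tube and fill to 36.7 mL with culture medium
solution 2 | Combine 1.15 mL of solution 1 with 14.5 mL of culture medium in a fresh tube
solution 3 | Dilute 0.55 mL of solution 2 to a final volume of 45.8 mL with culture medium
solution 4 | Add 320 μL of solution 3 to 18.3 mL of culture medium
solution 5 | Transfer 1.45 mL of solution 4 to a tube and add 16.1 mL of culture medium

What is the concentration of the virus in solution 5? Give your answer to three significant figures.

75.1 PFU/mL

Step 1: 275 μL brought to 36.7 mL → factor 36700/275 = 133.45
Step 2: 1.15 mL + 14.5 mL = 15.65 mL total → factor 15.65/1.15 = 13.609
Step 3: 0.55 mL brought to 45.8 mL → factor 45.8/0.55 = 83.273
Step 4: 320 μL + 18.3 mL = 18620 μL total → factor 18620/320 = 58.188
Step 5: 1.45 mL + 16.1 mL = 17.55 mL total → factor 17.55/1.45 = 12.103
Dilution factor through solution 5 = 133.45 × 13.609 × 83.273 × 58.188 × 12.103 = 1.0651 × 10^8
[solution 5] = 8.00 × 10^9 PFU/mL / 1.0651 × 10^8 = 75.1 PFU/mL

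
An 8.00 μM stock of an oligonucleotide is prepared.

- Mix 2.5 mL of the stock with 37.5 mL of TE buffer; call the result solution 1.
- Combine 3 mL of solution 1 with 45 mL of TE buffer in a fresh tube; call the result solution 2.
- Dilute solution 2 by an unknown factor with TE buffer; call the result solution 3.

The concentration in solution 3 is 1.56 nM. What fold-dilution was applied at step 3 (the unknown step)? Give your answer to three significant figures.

20.0-fold

Step 1: 2.5 mL + 37.5 mL = 40 mL total → factor 40/2.5 = 16
Step 2: 3 mL + 45 mL = 48 mL total → factor 48/3 = 16
Step 3: unknown factor x
Product of known-step factors = 256
Overall factor = 8.00 μM / (1.56 nM) = 5128.2
x = 5128.2 / 256 = 20.0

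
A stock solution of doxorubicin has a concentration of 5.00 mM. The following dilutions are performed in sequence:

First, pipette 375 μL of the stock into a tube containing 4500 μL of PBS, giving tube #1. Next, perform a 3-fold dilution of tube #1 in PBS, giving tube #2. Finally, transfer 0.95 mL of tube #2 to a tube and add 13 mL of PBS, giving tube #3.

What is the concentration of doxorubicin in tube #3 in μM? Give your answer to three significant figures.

Step 1: 375 μL + 4500 μL = 4875 μL total → factor 4875/375 = 13
Step 2: 3-fold → factor 3
Step 3: 0.95 mL + 13 mL = 13.95 mL total → factor 13.95/0.95 = 14.684
Overall dilution factor = 13 × 3 × 14.684 = 572.68
Final = 5.00 mM / 572.68 = 0.008731 mM = 8.73 μM

8.73 μM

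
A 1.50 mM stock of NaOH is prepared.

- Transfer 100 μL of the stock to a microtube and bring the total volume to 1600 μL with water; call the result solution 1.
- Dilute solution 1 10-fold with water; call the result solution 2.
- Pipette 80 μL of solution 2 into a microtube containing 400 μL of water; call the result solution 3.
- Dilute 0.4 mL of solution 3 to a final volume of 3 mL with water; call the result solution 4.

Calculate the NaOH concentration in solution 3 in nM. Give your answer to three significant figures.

1.56 × 10^3 nM

Step 1: 100 μL brought to 1600 μL → factor 1600/100 = 16
Step 2: 10-fold → factor 10
Step 3: 80 μL + 400 μL = 480 μL total → factor 480/80 = 6
Dilution factor through solution 3 = 16 × 10 × 6 = 960
[solution 3] = 1.50 mM / 960 = 0.001563 mM = 1.56 × 10^3 nM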